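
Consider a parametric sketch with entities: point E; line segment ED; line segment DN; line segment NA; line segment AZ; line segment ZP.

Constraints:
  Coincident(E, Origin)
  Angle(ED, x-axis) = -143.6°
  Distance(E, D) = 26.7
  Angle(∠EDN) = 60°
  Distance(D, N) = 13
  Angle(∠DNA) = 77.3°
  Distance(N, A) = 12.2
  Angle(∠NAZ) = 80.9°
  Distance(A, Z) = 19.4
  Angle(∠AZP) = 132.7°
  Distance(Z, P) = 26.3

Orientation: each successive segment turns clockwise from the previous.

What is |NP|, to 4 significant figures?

36.05

∠NAZ = 80.9° gives AZ at -105.4° from the x-axis; with |AZ| = 19.4, Z = (-15.97, -22.97). ∠AZP = 132.7° gives ZP at -152.7° from the x-axis; with |ZP| = 26.3, P = (-39.34, -35.03). Then |NP| = |P − N| = 36.05.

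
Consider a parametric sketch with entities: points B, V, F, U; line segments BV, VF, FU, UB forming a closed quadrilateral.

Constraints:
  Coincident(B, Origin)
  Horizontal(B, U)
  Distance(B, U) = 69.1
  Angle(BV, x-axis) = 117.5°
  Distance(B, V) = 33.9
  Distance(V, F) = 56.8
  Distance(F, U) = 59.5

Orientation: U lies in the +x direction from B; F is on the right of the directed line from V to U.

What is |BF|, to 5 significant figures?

22.980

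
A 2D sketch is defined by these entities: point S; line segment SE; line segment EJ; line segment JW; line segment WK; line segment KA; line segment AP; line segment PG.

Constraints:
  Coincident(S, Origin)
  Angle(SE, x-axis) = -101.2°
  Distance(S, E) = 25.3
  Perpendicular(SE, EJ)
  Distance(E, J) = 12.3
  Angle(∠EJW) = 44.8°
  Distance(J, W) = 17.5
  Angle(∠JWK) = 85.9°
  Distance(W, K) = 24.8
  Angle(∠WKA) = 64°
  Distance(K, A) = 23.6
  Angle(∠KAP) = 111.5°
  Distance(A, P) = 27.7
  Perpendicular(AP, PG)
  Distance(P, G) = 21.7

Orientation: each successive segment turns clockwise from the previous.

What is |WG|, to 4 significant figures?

11.75

S is at the origin; SE runs at -101.2° with length 25.3, so E = (-4.914, -24.82). SE is perpendicular to EJ, so EJ runs at 168.8°; with |EJ| = 12.3, J = (-16.98, -22.43). ∠EJW = 44.8° gives JW at 33.60° from the x-axis; with |JW| = 17.5, W = (-2.404, -12.74). ∠JWK = 85.9° gives WK at -60.50° from the x-axis; with |WK| = 24.8, K = (9.808, -34.33). ∠WKA = 64.0° gives KA at -176.5° from the x-axis; with |KA| = 23.6, A = (-13.75, -35.77). ∠KAP = 111.5° gives AP at 115.0° from the x-axis; with |AP| = 27.7, P = (-25.45, -10.67). AP ⟂ PG, so PG runs at 25.00°; with |PG| = 21.7, G = (-5.787, -1.495). Then |WG| = |G − W| = 11.75.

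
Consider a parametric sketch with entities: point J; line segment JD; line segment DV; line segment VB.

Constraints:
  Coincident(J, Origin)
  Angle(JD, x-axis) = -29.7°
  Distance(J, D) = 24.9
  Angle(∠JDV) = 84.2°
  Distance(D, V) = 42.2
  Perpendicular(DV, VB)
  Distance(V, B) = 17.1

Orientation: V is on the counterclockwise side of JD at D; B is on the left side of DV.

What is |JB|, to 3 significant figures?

40.4

J is at the origin; JD runs at -29.7° with length 24.9, so D = 24.9·(cos -29.7°, sin -29.7°) = (21.6, -12.3). ∠JDV = 84.2°, so DV runs at -29.7° + (180° − 84.2°) = 66.1° from the x-axis; with |DV| = 42.2, V = D + 42.2·(cos 66.1°, sin 66.1°) = (38.7, 26.2). The perpendicularity gives VB at right angles to DV; with |VB| = 17.1 on the left of DV, B = V + 17.1·(-0.914, 0.405) = (23.1, 33.2). Then |JB| = |B − J| = 40.4.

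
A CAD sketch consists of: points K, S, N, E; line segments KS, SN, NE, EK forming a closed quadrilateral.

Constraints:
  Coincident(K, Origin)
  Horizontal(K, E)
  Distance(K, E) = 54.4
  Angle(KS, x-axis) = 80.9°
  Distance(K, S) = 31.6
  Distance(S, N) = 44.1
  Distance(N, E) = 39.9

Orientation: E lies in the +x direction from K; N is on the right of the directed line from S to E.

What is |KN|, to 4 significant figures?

19.83

Checks: |SN| = 44.10 ✓; |NE| = 39.90 ✓.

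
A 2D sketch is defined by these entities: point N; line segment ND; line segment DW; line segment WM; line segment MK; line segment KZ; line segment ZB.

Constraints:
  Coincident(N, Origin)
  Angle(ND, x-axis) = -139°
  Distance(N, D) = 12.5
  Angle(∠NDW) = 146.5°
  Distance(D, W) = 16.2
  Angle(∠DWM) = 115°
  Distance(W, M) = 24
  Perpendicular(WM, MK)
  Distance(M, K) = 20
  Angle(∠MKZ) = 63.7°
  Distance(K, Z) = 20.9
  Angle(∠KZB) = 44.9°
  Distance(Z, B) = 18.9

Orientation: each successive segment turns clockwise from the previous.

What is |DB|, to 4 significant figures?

31.64

N is at the origin; ND runs at -139.0° with length 12.5, so D = (-9.434, -8.201). ∠NDW = 146.5° gives DW at -172.5° from the x-axis; with |DW| = 16.2, W = (-25.50, -10.32). ∠DWM = 115.0° gives WM at 122.5° from the x-axis; with |WM| = 24.0, M = (-38.39, 9.926). WM is perpendicular to MK, so MK runs at 32.50°; with |MK| = 20.0, K = (-21.52, 20.67). ∠MKZ = 63.7° gives KZ at -83.80° from the x-axis; with |KZ| = 20.9, Z = (-19.27, -0.1056). ∠KZB = 44.9° gives ZB at 141.1° from the x-axis; with |ZB| = 18.9, B = (-33.97, 11.76). Then |DB| = |B − D| = 31.64.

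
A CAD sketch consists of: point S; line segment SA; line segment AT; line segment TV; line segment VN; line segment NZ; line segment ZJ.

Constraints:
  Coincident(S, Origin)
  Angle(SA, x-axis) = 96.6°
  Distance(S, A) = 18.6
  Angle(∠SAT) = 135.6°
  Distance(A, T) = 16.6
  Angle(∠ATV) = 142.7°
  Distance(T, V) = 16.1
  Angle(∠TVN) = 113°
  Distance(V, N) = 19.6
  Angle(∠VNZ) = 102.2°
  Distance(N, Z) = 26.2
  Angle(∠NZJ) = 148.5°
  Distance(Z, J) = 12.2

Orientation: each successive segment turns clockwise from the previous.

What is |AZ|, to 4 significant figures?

27.84

∠TVN = 113.0° gives VN at -52.10° from the x-axis; with |VN| = 19.6, N = (35.64, 20.27). ∠VNZ = 102.2° gives NZ at -129.9° from the x-axis; with |NZ| = 26.2, Z = (18.83, 0.1674). Then |AZ| = |Z − A| = 27.84.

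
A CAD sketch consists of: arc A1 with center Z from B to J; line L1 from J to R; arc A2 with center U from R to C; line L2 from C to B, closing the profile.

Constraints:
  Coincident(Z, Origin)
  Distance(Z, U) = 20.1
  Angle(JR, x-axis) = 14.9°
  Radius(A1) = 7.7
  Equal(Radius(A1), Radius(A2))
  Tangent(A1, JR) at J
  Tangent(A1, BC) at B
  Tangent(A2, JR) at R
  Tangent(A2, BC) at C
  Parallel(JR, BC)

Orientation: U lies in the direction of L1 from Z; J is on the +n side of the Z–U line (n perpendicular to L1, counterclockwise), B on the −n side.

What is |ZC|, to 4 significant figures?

21.52

The slot axis is L1's direction at 14.9°, so u = (cos 14.9°, sin 14.9°) = (0.9664, 0.2571) and n = (−sin 14.9°, cos 14.9°) = (-0.2571, 0.9664). Z is at the origin and U lies 20.1 along u from Z, so U = 20.1·u = (19.42, 5.168). Tangency of A1 to both parallel lines with radius 7.7 puts J and B at Z ± 7.7·n: J = (-1.980, 7.441), B = (1.980, -7.441). Equal radii place R and C the same way about U: R = U + 7.7·n = (17.44, 12.61), C = U − 7.7·n = (21.40, -2.273). Then |ZC| = |C − Z| = 21.52.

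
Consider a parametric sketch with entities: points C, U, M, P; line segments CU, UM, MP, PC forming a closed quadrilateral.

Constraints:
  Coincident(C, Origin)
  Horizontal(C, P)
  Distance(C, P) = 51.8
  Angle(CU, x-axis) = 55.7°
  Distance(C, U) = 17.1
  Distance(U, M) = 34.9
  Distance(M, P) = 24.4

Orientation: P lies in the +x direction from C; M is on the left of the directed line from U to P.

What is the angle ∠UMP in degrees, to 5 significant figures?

95.524°

C is at the origin; C and P share the same y with |CP| = 51.8 and P in +x, so P = (51.8, 0). CU runs at 55.7° with |CU| = 17.1, so U = (9.6363, 14.126). M is determined by |UM| = 34.9 and |MP| = 24.4 together: it lies at the intersection of circle(U, 34.9) and circle(P, 24.4). With |UP| = 44.467, the foot of the radical line on UP is 29.235 from U and the perpendicular offset is √(34.9² − 29.235²) = 19.061. Taking the left-of-UP solution: M = (43.412, 22.913).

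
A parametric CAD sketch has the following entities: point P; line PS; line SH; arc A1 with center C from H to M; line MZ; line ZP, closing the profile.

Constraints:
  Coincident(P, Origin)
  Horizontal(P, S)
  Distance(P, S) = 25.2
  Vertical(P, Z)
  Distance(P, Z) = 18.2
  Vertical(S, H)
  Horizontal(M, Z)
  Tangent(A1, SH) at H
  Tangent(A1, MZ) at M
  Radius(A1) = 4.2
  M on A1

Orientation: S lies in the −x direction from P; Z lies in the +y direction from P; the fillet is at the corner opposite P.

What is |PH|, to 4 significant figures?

28.83

The virtual corner opposite P is at (-25.20, 18.20). Tangency of A1 to SH means the radius CH is perpendicular to SH and tangency of A1 to MZ means the radius CM is perpendicular to MZ, with radius 4.2, so the center C sits 4.2 in from both sides at C = (-21.00, 14.00). That places the tangent points at H = (-25.20, 14.00) on SH and M = (-21.00, 18.20) on MZ. Then |PH| = |H − P| = 28.83.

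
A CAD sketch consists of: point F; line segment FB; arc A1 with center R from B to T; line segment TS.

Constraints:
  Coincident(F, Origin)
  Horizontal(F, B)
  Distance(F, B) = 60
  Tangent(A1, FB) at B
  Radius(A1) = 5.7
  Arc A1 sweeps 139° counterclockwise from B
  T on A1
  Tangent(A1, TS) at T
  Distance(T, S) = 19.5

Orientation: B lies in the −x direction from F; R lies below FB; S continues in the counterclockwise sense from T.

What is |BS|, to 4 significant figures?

25.30

On A1, B sits at bearing 90° from R; a 139° counterclockwise sweep puts T at bearing 229°, so T = R + 5.7·(cos 229°, sin 229°) = (-63.74, -10.00). Since A1 is tangent to TS there, RT ⟂ TS, so TS runs along (−sin 229°, cos 229°); with |TS| = 19.5, S = (-49.02, -22.79). Then |BS| = |S − B| = 25.30.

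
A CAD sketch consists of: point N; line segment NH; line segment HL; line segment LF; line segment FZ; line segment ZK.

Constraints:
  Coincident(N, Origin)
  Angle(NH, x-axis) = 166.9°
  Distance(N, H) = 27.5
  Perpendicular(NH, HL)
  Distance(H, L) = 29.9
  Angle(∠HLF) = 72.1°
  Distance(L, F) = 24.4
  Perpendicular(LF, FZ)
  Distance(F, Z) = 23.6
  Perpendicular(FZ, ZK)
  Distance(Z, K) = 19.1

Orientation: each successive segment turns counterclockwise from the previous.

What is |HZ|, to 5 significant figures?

15.965

N is at the origin; NH runs at 166.9° with length 27.5, so H = (-26.784, 6.2329). NH is perpendicular to HL, so HL runs at -103.10°; with |HL| = 29.9, L = (-33.561, -22.889). ∠HLF = 72.1° gives LF at 4.8000° from the x-axis; with |LF| = 24.4, F = (-9.2468, -20.847). LF is perpendicular to FZ, so FZ runs at 94.800°; with |FZ| = 23.6, Z = (-11.222, 2.6700). Then |HZ| = |Z − H| = 15.965.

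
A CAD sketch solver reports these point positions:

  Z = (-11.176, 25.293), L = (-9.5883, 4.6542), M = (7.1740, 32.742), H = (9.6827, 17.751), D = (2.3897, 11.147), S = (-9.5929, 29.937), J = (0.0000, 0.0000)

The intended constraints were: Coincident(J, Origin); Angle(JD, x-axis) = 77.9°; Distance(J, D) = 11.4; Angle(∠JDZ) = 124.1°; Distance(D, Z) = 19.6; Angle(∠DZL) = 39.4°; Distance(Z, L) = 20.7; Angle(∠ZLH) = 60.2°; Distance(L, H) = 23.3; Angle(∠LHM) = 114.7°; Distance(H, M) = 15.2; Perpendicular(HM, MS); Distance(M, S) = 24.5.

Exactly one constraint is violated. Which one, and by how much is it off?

Distance(M, S) = 24.5 — off by 7.50.

J = (0.00, 0.00) ✓; JD at 77.90° ✓; |JD| = 11.40 ✓; ∠JDZ = 124.1° ✓; |DZ| = 19.60 ✓; ∠DZL = 39.40° ✓; |ZL| = 20.70 ✓; ∠ZLH = 60.20° ✓; |LH| = 23.30 ✓; ∠LHM = 114.7° ✓; |HM| = 15.20 ✓; ∠(HM, MS) = 90.00° ✓; |MS| = 17.00 ✗.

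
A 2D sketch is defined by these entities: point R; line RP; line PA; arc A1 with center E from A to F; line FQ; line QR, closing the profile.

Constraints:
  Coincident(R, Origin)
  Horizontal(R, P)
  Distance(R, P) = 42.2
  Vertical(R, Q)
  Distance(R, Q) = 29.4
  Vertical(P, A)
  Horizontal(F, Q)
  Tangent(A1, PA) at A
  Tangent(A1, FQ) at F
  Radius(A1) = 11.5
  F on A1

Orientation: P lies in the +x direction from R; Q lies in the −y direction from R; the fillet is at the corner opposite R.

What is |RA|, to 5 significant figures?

45.839

R is at the origin; R and P share the same y with |RP| = 42.2 and P on the +x side, so P = (42.200, 0.0000). RQ is vertical with |RQ| = 29.4 and Q on the −y side, so Q = (0.0000, -29.400). The virtual corner opposite R is at (42.200, -29.400). Tangency of A1 to PA means the radius EA is perpendicular to PA and since A1 is tangent to FQ there, EF ⟂ FQ, with radius 11.5, so the center E sits 11.5 in from both sides at E = (30.700, -17.900). That places the tangent points at A = (42.200, -17.900) on PA and F = (30.700, -29.400) on FQ. Then |RA| = |A − R| = 45.839.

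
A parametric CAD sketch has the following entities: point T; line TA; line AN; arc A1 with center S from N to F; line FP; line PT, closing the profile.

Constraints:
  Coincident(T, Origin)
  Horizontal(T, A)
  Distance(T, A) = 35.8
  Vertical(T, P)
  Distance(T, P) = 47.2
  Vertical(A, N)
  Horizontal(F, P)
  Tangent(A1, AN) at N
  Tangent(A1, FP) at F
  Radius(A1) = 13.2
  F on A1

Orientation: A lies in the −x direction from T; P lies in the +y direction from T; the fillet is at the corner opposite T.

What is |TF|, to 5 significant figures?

52.332

T is at the origin; TA is horizontal with |TA| = 35.8 and A on the −x side, so A = (-35.800, 0.0000). TP is vertical with |TP| = 47.2 and P on the +y side, so P = (0.0000, 47.200). The virtual corner opposite T is at (-35.800, 47.200). A1 meets AN tangentially, so SN is at right angles to AN and tangency of A1 to FP means the radius SF is perpendicular to FP, with radius 13.2, so the center S sits 13.2 in from both sides at S = (-22.600, 34.000). That places the tangent points at N = (-35.800, 34.000) on AN and F = (-22.600, 47.200) on FP. Then |TF| = |F − T| = 52.332.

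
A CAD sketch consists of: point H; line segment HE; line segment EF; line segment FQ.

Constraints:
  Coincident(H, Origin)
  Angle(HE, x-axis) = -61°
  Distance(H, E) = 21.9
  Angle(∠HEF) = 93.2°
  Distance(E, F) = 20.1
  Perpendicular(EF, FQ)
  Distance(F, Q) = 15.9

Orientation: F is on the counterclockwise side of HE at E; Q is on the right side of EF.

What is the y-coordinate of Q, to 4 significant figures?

-24.72

H is at the origin; HE runs at -61.0° with length 21.9, so E = 21.9·(cos -61.0°, sin -61.0°) = (10.62, -19.15). ∠HEF = 93.2°, so EF runs at -61.0° + (180° − 93.2°) = 25.80° from the x-axis; with |EF| = 20.1, F = E + 20.1·(cos 25.80°, sin 25.80°) = (28.71, -10.41). The perpendicularity gives FQ at right angles to EF; with |FQ| = 15.9 on the right of EF, Q = F + 15.9·(0.4352, -0.9003) = (35.63, -24.72). So Q.y = -24.72.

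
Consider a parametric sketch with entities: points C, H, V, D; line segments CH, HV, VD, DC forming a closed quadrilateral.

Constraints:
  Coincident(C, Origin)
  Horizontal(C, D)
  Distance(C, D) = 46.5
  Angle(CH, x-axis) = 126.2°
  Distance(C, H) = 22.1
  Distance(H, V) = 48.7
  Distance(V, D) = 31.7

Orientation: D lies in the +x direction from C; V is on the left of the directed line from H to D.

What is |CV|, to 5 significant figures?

45.073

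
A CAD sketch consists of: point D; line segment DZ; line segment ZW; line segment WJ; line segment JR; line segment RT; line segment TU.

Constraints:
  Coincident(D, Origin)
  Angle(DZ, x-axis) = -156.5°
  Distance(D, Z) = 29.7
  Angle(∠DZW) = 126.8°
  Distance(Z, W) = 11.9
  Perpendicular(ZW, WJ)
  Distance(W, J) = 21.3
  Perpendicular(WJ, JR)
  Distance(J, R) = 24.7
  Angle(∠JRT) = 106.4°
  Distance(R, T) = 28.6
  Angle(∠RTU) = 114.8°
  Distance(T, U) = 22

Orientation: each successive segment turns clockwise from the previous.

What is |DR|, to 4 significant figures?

5.574

D is at the origin; DZ runs at -156.5° with length 29.7, so Z = (-27.24, -11.84). ∠DZW = 126.8° gives ZW at 150.3° from the x-axis; with |ZW| = 11.9, W = (-37.57, -5.947). The perpendicularity gives WJ at right angles to ZW, so WJ runs at 60.30°; with |WJ| = 21.3, J = (-27.02, 12.55). The perpendicularity gives JR at right angles to WJ, so JR runs at -29.70°; with |JR| = 24.7, R = (-5.565, 0.3171). Then |DR| = |R − D| = 5.574.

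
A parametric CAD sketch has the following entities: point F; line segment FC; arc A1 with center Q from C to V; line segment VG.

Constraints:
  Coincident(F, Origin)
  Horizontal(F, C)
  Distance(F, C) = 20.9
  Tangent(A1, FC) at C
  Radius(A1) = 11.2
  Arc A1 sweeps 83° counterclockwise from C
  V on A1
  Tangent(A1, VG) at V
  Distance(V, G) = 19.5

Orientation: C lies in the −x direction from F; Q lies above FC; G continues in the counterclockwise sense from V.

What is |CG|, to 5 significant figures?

32.157

F is at the origin; FC is horizontal with |FC| = 20.9 and C on the −x side, so C = (-20.900, 0.0000). A1 meets FC tangentially, so QC is at right angles to FC, so Q = C + (0, 11.2) = (-20.900, 11.200). On A1, C sits at bearing -90° from Q; an 83° counterclockwise sweep puts V at bearing -7°, so V = Q + 11.2·(cos -7°, sin -7°) = (-9.7835, 9.8351). Tangency of A1 to VG means the radius QV is perpendicular to VG, so VG runs along (−sin -7°, cos -7°); with |VG| = 19.5, G = (-7.4070, 29.190). Then |CG| = |G − C| = 32.157.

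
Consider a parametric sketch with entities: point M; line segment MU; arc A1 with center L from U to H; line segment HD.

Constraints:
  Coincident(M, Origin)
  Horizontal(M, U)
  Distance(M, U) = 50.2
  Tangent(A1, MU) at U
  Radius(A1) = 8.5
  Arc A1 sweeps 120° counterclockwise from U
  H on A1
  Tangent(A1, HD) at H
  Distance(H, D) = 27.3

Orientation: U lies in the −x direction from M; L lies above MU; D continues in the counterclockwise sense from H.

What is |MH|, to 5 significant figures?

44.696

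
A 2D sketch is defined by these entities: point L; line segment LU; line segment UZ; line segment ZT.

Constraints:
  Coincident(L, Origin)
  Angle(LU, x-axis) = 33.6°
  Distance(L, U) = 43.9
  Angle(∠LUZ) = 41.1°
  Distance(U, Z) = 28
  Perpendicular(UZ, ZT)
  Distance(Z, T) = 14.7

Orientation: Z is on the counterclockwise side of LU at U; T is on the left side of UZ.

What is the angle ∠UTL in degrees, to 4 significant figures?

137.4°

L is at the origin; LU runs at 33.6° with length 43.9, so U = 43.9·(cos 33.6°, sin 33.6°) = (36.57, 24.29). ∠LUZ = 41.1°, so UZ runs at 33.6° + (180° − 41.1°) = 172.5° from the x-axis; with |UZ| = 28.0, Z = U + 28.0·(cos 172.5°, sin 172.5°) = (8.805, 27.95). UZ is perpendicular to ZT; with |ZT| = 14.7 on the left of UZ, T = Z + 14.7·(-0.1305, -0.9914) = (6.886, 13.37). Then cos ∠UTL = TU·TL / (|TU||TL|), giving 137.4°.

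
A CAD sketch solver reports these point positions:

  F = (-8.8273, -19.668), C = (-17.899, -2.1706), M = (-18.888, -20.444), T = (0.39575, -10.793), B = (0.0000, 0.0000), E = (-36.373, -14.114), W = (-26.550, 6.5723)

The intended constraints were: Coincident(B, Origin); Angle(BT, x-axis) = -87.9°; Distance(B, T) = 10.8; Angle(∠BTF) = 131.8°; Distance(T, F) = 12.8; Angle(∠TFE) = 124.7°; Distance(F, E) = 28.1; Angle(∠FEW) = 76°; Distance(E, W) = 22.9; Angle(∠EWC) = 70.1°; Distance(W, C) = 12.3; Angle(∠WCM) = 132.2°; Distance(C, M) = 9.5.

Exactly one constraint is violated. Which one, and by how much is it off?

Distance(C, M) = 9.5 — off by 8.80.

B = (0.00, 0.00) ✓; BT at -87.90° ✓; |BT| = 10.80 ✓; ∠BTF = 131.8° ✓; |TF| = 12.80 ✓; ∠TFE = 124.7° ✓; |FE| = 28.10 ✓; ∠FEW = 76.00° ✓; |EW| = 22.90 ✓; ∠EWC = 70.10° ✓; |WC| = 12.30 ✓; ∠WCM = 132.2° ✓; |CM| = 18.30 ✗.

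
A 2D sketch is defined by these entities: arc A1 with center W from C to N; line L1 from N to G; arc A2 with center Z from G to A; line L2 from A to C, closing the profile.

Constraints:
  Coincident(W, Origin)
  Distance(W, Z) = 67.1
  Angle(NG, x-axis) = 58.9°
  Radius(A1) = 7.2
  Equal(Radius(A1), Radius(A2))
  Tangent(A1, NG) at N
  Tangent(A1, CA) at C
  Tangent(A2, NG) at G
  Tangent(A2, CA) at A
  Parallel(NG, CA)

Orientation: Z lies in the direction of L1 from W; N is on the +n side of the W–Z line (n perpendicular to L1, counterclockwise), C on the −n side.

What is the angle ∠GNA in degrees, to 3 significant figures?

12.1°

The slot axis is L1's direction at 58.9°, so u = (cos 58.9°, sin 58.9°) = (0.517, 0.856) and n = (−sin 58.9°, cos 58.9°) = (-0.856, 0.517). W is at the origin and Z lies 67.1 along u from W, so Z = 67.1·u = (34.7, 57.5). Tangency of A1 to both parallel lines with radius 7.2 puts N and C at W ± 7.2·n: N = (-6.17, 3.72), C = (6.17, -3.72). Equal radii place G and A the same way about Z: G = Z + 7.2·n = (28.5, 61.2), A = Z − 7.2·n = (40.8, 53.7). Then cos ∠GNA = NG·NA / (|NG||NA|), giving 12.1°.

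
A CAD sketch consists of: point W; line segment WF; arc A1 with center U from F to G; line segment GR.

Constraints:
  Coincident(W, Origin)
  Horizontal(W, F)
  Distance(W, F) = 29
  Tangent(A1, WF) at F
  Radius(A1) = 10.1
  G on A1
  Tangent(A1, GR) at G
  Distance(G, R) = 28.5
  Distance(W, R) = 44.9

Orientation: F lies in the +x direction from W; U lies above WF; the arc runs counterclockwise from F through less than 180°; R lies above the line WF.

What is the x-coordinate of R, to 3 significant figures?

21.5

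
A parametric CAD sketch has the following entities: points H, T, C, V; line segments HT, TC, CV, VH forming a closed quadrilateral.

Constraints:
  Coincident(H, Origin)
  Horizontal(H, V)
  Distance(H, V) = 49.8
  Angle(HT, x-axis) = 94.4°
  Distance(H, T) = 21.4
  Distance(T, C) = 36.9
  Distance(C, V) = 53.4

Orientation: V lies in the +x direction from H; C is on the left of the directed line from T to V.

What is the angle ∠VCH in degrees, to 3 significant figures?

55.7°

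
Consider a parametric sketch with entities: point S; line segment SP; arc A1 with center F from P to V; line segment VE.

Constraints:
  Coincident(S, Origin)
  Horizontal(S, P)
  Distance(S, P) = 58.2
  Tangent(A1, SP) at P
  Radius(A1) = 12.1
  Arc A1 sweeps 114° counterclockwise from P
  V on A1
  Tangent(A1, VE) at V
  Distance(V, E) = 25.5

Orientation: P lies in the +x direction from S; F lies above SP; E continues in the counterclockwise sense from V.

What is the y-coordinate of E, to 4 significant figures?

40.32

S is at the origin; S and P share the same y with |SP| = 58.2 and P on the +x side, so P = (58.20, 0.000). The tangent condition forces FP to be normal to SP, so F = P + (0, 12.1) = (58.20, 12.10). On A1, P sits at bearing -90° from F; a 114° counterclockwise sweep puts V at bearing 24°, so V = F + 12.1·(cos 24°, sin 24°) = (69.25, 17.02). Tangency of A1 to VE means the radius FV is perpendicular to VE, so VE runs along (−sin 24°, cos 24°); with |VE| = 25.5, E = (58.88, 40.32). So E.y = 40.32.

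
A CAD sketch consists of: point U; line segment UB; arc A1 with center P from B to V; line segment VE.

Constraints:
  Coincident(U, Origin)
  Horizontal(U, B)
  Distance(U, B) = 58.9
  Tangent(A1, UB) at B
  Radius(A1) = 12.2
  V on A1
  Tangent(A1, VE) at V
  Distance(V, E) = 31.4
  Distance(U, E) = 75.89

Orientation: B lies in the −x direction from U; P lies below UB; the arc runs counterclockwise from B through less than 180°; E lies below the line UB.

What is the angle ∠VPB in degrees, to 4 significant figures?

108.6°

Checks: |PV| = 12.20 ✓; ∠(PV, VE) = 90.00° ✓; |VE| = 31.40 ✓; |UE| = 75.89 ✓.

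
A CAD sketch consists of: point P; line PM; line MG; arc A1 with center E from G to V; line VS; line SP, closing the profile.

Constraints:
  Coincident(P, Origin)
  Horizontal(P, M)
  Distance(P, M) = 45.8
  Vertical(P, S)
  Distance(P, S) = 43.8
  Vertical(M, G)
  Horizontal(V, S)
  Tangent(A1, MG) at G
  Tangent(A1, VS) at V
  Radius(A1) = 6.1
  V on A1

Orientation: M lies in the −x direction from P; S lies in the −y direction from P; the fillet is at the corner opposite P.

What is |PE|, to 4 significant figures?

54.75

P and S share the same x with |PS| = 43.8 and S on the −y side, so S = (0.000, -43.80). The virtual corner opposite P is at (-45.80, -43.80). Tangency of A1 to MG means the radius EG is perpendicular to MG and tangency of A1 to VS means the radius EV is perpendicular to VS, with radius 6.1, so the center E sits 6.1 in from both sides at E = (-39.70, -37.70). Then |PE| = |E − P| = 54.75.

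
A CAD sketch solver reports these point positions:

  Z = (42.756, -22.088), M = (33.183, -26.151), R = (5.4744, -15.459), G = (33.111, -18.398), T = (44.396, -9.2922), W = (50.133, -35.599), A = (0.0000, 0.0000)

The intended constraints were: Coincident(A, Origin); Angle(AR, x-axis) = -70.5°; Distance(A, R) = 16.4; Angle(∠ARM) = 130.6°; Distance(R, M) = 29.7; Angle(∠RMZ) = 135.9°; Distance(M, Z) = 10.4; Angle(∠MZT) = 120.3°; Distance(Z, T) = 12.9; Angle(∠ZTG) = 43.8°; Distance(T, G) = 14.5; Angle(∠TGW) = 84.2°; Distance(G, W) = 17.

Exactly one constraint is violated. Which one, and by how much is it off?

Distance(G, W) = 17 — off by 7.20.

A = (0.00, 0.00) ✓; AR at -70.50° ✓; |AR| = 16.40 ✓; ∠ARM = 130.6° ✓; |RM| = 29.70 ✓; ∠RMZ = 135.9° ✓; |MZ| = 10.40 ✓; ∠MZT = 120.3° ✓; |ZT| = 12.90 ✓; ∠ZTG = 43.80° ✓; |TG| = 14.50 ✓; ∠TGW = 84.20° ✓; |GW| = 24.20 ✗.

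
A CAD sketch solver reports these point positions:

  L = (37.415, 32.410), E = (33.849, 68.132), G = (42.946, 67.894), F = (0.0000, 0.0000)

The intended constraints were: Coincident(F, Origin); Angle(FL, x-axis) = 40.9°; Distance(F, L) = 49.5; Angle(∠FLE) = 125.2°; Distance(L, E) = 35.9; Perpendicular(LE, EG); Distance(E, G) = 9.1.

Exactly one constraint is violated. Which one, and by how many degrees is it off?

Perpendicular(LE, EG) — off by 7.20°.

F = (0.00, 0.00) ✓; FL at 40.90° ✓; |FL| = 49.50 ✓; ∠FLE = 125.2° ✓; |LE| = 35.90 ✓; ∠(LE, EG) = 97.20° ✗; |EG| = 9.100 ✓.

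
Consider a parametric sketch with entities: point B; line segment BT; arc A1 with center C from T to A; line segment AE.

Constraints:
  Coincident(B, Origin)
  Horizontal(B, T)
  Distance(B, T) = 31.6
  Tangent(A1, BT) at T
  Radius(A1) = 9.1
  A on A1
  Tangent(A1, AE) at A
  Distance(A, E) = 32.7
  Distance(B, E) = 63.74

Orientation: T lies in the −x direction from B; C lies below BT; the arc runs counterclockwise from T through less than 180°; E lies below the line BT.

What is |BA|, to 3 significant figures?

40.3

B is at the origin; B and T share the same y with |BT| = 31.6 and T on the −x side, so T = (-31.6, 0.00). A1 meets BT tangentially, so CT is at right angles to BT, so C = T + (0, -9.1) = (-31.6, -9.10). Since CA ⟂ AE (tangency), |CE| = √(9.1² + 32.7²) = 33.9 regardless of where A sits on A1. So E lies on both circle(B, 63.74) and circle(C, 33.9); the below-BT intersection is E = (-52.9, -35.5). A is the foot of the tangent from E: A = (-40.0, -5.48).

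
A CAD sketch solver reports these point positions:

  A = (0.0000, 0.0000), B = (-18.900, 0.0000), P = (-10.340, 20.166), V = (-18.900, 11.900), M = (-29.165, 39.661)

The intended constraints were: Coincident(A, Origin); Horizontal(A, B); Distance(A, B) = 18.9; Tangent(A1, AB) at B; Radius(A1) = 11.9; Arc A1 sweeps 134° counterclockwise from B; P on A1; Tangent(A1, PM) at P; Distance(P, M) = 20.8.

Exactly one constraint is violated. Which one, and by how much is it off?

Distance(P, M) = 20.8 — off by 6.30.

A = (0.00, 0.00) ✓; A.y = 0.00, B.y = 0.00 ✓; |AB| = 18.90 ✓; ∠(VB, BA) = 90.00° ✓; |VB| = 11.90 ✓; bearing(V→P) − bearing(V→B) = 134.0° ✓; |VP| = 11.90 ✓; ∠(VP, PM) = 90.00° ✓; |PM| = 27.10 ✗.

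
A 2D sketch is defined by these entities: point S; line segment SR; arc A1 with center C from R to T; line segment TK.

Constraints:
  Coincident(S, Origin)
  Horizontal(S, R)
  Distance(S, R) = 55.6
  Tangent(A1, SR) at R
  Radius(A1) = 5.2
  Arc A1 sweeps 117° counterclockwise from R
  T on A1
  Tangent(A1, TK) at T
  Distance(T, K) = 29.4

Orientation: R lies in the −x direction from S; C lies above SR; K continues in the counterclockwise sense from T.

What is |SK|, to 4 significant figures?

72.63

On A1, R sits at bearing -90° from C; a 117° counterclockwise sweep puts T at bearing 27°, so T = C + 5.2·(cos 27°, sin 27°) = (-50.97, 7.561). Tangency of A1 to TK means the radius CT is perpendicular to TK, so TK runs along (−sin 27°, cos 27°); with |TK| = 29.4, K = (-64.31, 33.76). Then |SK| = |K − S| = 72.63.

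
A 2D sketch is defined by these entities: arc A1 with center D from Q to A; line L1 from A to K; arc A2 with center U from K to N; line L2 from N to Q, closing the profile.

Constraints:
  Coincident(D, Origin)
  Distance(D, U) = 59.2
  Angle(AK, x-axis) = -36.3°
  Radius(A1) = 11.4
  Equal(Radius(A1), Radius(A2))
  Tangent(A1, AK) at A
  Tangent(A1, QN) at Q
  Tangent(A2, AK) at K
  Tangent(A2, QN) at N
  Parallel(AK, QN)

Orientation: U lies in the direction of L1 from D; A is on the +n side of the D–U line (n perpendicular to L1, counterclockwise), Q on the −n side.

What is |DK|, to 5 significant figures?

60.288

Tangency of A1 to both parallel lines with radius 11.4 puts A and Q at D ± 11.4·n: A = (6.7490, 9.1876), Q = (-6.7490, -9.1876). Equal radii place K and N the same way about U: K = U + 11.4·n = (54.460, -25.860), N = U − 11.4·n = (40.962, -44.235). Then |DK| = |K − D| = 60.288.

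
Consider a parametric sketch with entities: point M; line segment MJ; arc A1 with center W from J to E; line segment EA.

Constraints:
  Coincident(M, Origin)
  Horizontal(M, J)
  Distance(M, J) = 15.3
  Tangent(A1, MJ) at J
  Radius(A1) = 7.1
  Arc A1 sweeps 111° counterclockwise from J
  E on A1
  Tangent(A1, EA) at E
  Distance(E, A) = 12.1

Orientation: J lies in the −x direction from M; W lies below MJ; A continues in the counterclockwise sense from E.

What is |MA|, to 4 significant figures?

27.35

On A1, J sits at bearing 90° from W; a 111° counterclockwise sweep puts E at bearing 201°, so E = W + 7.1·(cos 201°, sin 201°) = (-21.93, -9.644). A1 meets EA tangentially, so WE is at right angles to EA, so EA runs along (−sin 201°, cos 201°); with |EA| = 12.1, A = (-17.59, -20.94). Then |MA| = |A − M| = 27.35.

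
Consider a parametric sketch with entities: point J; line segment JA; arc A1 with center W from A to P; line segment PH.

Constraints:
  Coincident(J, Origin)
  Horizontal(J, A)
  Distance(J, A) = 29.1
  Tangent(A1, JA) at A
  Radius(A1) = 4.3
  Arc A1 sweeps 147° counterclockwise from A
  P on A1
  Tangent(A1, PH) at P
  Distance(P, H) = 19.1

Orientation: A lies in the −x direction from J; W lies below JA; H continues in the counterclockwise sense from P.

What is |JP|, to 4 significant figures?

32.42

J is at the origin; J and A share the same y with |JA| = 29.1 and A on the −x side, so A = (-29.10, 0.000). The tangent condition forces WA to be normal to JA, so W = A + (0, -4.3) = (-29.10, -4.300). On A1, A sits at bearing 90° from W; a 147° counterclockwise sweep puts P at bearing 237°, so P = W + 4.3·(cos 237°, sin 237°) = (-31.44, -7.906). Then |JP| = |P − J| = 32.42.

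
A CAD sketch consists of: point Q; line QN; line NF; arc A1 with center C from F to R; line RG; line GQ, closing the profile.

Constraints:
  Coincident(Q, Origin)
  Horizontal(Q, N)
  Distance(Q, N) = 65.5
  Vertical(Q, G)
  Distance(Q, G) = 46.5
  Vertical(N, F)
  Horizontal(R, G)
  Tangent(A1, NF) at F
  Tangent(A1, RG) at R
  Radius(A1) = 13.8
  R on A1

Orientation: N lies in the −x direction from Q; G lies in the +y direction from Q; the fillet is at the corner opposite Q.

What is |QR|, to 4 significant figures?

69.54

Q is at the origin; Q and N share the same y with |QN| = 65.5 and N on the −x side, so N = (-65.50, 0.000). Q and G share the same x with |QG| = 46.5 and G on the +y side, so G = (0.000, 46.50). The virtual corner opposite Q is at (-65.50, 46.50). The tangent condition forces CF to be normal to NF and A1 meets RG tangentially, so CR is at right angles to RG, with radius 13.8, so the center C sits 13.8 in from both sides at C = (-51.70, 32.70). That places the tangent points at F = (-65.50, 32.70) on NF and R = (-51.70, 46.50) on RG. Then |QR| = |R − Q| = 69.54.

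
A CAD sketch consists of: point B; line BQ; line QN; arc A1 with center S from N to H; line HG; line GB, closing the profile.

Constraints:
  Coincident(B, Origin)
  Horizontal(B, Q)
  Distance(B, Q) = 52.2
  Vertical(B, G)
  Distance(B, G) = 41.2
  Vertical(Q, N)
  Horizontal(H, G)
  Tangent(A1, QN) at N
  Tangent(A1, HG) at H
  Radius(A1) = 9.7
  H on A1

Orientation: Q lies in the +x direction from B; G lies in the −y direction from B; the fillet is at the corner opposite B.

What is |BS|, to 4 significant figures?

52.90

B is at the origin; BQ is horizontal with |BQ| = 52.2 and Q on the +x side, so Q = (52.20, 0.000). B and G share the same x with |BG| = 41.2 and G on the −y side, so G = (0.000, -41.20). The virtual corner opposite B is at (52.20, -41.20). The tangent condition forces SN to be normal to QN and the tangent condition forces SH to be normal to HG, with radius 9.7, so the center S sits 9.7 in from both sides at S = (42.50, -31.50). Then |BS| = |S − B| = 52.90.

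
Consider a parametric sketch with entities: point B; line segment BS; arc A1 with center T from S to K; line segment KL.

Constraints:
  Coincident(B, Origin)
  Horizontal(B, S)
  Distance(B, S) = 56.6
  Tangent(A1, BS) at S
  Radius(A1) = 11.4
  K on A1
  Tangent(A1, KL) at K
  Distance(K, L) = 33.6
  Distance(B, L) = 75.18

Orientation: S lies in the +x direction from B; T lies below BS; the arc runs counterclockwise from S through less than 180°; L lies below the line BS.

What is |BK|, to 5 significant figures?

48.669

B is at the origin; BS is horizontal with |BS| = 56.6 and S on the +x side, so S = (56.600, 0.0000). The tangent condition forces TS to be normal to BS, so T = S + (0, -11.4) = (56.600, -11.400). Since TK ⟂ KL (tangency), |TL| = √(11.4² + 33.6²) = 35.481 regardless of where K sits on A1. So L lies on both circle(B, 75.18) and circle(T, 35.481); the below-BS intersection is L = (58.828, -46.811). K is the foot of the tangent from L: K = (46.056, -15.733).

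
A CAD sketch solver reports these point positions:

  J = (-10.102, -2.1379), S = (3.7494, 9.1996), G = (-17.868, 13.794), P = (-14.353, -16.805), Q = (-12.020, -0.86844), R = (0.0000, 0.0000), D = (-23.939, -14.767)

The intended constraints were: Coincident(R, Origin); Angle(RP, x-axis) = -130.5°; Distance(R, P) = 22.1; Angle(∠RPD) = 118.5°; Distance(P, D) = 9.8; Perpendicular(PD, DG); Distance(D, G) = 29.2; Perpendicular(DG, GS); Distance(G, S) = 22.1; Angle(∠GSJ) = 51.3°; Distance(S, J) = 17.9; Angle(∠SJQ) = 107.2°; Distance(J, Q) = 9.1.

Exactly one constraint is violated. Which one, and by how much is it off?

Distance(J, Q) = 9.1 — off by 6.80.

R = (0.00, 0.00) ✓; RP at -130.5° ✓; |RP| = 22.10 ✓; ∠RPD = 118.5° ✓; |PD| = 9.800 ✓; ∠(PD, DG) = 90.00° ✓; |DG| = 29.20 ✓; ∠(DG, GS) = 90.00° ✓; |GS| = 22.10 ✓; ∠GSJ = 51.30° ✓; |SJ| = 17.90 ✓; ∠SJQ = 107.2° ✓; |JQ| = 2.300 ✗.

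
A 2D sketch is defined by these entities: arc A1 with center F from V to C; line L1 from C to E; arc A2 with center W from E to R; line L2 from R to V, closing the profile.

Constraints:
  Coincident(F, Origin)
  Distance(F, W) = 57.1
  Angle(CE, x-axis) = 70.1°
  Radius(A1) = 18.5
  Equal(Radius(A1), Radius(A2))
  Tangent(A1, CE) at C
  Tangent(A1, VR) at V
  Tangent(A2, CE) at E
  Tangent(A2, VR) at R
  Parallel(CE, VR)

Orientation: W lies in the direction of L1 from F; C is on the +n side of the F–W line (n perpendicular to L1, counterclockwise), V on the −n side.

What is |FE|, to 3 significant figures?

60.0

The slot axis is L1's direction at 70.1°, so u = (cos 70.1°, sin 70.1°) = (0.340, 0.940) and n = (−sin 70.1°, cos 70.1°) = (-0.940, 0.340). F is at the origin and W lies 57.1 along u from F, so W = 57.1·u = (19.4, 53.7). Tangency of A1 to both parallel lines with radius 18.5 puts C and V at F ± 18.5·n: C = (-17.4, 6.30), V = (17.4, -6.30). Equal radii place E and R the same way about W: E = W + 18.5·n = (2.04, 60.0), R = W − 18.5·n = (36.8, 47.4). Then |FE| = |E − F| = 60.0.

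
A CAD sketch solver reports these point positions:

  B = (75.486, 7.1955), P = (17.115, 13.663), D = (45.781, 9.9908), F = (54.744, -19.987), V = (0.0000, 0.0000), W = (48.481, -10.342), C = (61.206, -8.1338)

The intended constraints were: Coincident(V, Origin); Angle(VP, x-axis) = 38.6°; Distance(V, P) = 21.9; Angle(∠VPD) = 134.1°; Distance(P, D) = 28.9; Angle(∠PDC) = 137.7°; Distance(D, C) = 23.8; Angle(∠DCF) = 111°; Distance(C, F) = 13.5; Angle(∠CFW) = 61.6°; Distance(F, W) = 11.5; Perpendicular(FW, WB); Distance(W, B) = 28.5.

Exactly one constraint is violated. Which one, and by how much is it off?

Distance(W, B) = 28.5 — off by 3.70.

V = (0.00, 0.00) ✓; VP at 38.60° ✓; |VP| = 21.90 ✓; ∠VPD = 134.1° ✓; |PD| = 28.90 ✓; ∠PDC = 137.7° ✓; |DC| = 23.80 ✓; ∠DCF = 111.0° ✓; |CF| = 13.50 ✓; ∠CFW = 61.60° ✓; |FW| = 11.50 ✓; ∠(FW, WB) = 90.00° ✓; |WB| = 32.20 ✗.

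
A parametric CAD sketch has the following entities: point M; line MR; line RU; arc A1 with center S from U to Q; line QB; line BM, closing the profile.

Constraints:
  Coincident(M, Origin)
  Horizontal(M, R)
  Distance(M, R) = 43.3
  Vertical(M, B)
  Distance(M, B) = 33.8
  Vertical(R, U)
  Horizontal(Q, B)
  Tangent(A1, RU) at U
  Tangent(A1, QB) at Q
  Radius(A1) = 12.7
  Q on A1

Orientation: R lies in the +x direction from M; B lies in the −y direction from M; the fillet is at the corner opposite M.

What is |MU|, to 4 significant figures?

48.17

M is at the origin; M and R share the same y with |MR| = 43.3 and R on the +x side, so R = (43.30, 0.000). M and B share the same x with |MB| = 33.8 and B on the −y side, so B = (0.000, -33.80). The virtual corner opposite M is at (43.30, -33.80). Tangency of A1 to RU means the radius SU is perpendicular to RU and the tangent condition forces SQ to be normal to QB, with radius 12.7, so the center S sits 12.7 in from both sides at S = (30.60, -21.10). That places the tangent points at U = (43.30, -21.10) on RU and Q = (30.60, -33.80) on QB. Then |MU| = |U − M| = 48.17.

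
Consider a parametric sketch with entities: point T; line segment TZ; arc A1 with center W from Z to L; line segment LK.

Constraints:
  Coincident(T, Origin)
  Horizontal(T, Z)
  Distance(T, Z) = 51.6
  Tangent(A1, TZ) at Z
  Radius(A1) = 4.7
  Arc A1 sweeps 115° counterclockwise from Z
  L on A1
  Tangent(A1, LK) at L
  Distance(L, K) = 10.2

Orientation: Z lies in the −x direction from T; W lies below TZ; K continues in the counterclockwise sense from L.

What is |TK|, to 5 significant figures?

53.954

On A1, Z sits at bearing 90° from W; a 115° counterclockwise sweep puts L at bearing 205°, so L = W + 4.7·(cos 205°, sin 205°) = (-55.860, -6.6863). Tangency of A1 to LK means the radius WL is perpendicular to LK, so LK runs along (−sin 205°, cos 205°); with |LK| = 10.2, K = (-51.549, -15.931). Then |TK| = |K − T| = 53.954.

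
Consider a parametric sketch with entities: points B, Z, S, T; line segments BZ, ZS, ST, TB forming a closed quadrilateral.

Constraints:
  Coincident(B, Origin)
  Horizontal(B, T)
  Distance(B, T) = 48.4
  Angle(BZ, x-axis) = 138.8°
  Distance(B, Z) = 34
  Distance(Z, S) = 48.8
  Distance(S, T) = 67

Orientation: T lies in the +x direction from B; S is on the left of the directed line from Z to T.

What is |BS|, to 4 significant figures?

56.24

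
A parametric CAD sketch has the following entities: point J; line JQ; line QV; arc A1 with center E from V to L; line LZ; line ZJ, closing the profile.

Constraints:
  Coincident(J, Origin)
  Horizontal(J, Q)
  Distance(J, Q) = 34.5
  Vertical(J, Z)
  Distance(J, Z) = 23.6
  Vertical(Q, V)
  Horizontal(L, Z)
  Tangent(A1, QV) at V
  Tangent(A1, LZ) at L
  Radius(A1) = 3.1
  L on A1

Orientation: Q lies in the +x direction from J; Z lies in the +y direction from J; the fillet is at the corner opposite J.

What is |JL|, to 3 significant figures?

39.3

J is at the origin; JQ is horizontal with |JQ| = 34.5 and Q on the +x side, so Q = (34.5, 0.00). JZ is vertical with |JZ| = 23.6 and Z on the +y side, so Z = (0.00, 23.6). The virtual corner opposite J is at (34.5, 23.6). Tangency of A1 to QV means the radius EV is perpendicular to QV and A1 meets LZ tangentially, so EL is at right angles to LZ, with radius 3.1, so the center E sits 3.1 in from both sides at E = (31.4, 20.5). That places the tangent points at V = (34.5, 20.5) on QV and L = (31.4, 23.6) on LZ. Then |JL| = |L − J| = 39.3.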